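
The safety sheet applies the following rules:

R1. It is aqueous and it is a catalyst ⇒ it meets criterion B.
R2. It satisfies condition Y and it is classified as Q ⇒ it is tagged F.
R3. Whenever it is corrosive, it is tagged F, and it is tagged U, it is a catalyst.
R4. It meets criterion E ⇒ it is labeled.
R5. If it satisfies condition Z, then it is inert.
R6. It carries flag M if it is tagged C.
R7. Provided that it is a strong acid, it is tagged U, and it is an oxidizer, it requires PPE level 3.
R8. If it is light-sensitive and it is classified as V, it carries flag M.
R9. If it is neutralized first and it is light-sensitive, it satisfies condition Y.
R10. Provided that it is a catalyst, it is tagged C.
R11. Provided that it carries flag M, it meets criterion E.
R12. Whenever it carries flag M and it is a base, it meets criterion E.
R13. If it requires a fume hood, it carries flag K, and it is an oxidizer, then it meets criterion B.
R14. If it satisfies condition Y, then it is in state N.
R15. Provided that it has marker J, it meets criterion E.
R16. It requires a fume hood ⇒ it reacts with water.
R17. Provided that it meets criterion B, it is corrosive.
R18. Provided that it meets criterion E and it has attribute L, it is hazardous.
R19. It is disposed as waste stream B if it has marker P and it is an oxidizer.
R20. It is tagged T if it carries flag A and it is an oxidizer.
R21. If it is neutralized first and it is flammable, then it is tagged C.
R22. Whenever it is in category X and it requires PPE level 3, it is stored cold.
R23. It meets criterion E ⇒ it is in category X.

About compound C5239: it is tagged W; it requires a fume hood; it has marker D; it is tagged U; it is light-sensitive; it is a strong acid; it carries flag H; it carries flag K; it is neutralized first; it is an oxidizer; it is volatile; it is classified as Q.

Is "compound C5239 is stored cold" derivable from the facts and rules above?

Yes

By R7 (it is a strong acid, it is tagged U, it is an oxidizer): it requires PPE level 3.
By R9 (it is neutralized first, it is light-sensitive): it satisfies condition Y.
By R13 (it requires a fume hood, it carries flag K, it is an oxidizer): it meets criterion B.
By R17 (it meets criterion B): it is corrosive.
By R2 (it satisfies condition Y, it is classified as Q): it is tagged F.
By R3 (it is corrosive, it is tagged F, it is tagged U): it is a catalyst.
By R10 (it is a catalyst): it is tagged C.
By R6 (it is tagged C): it carries flag M.
By R11 (it carries flag M): it meets criterion E.
By R23 (it meets criterion E): it is in category X.
By R22 (it is in category X, it requires PPE level 3): it is stored cold.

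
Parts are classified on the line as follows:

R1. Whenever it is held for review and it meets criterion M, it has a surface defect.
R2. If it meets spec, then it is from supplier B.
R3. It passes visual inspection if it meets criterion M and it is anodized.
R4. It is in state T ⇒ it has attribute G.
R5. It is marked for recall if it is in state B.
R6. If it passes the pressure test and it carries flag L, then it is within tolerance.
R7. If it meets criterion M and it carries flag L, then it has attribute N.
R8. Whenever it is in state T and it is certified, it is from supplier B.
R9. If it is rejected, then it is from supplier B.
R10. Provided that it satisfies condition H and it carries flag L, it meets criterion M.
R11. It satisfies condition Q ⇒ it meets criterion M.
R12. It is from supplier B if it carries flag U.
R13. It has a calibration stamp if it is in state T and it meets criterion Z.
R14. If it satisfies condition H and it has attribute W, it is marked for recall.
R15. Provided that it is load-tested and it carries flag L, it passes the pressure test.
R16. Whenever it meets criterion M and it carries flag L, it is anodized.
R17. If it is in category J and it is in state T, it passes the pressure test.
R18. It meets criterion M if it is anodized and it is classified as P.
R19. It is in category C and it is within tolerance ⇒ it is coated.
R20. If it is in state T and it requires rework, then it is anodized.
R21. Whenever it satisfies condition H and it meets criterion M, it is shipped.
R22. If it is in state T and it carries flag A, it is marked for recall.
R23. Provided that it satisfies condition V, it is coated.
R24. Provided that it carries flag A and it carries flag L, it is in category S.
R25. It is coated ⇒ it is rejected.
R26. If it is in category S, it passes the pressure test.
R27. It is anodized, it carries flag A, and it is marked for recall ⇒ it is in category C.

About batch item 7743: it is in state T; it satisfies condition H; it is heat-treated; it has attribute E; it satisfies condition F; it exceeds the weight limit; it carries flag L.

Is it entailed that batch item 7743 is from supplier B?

No

Forward chaining from the given facts derives: has attribute G, meets criterion M, is anodized, is shipped, passes visual inspection, has attribute N.
Rules concluding "it is from supplier B": R2 needs "it meets spec"; R8 needs "it is certified"; R9 needs "it is rejected"; R12 needs "it carries flag U" — none of these are established.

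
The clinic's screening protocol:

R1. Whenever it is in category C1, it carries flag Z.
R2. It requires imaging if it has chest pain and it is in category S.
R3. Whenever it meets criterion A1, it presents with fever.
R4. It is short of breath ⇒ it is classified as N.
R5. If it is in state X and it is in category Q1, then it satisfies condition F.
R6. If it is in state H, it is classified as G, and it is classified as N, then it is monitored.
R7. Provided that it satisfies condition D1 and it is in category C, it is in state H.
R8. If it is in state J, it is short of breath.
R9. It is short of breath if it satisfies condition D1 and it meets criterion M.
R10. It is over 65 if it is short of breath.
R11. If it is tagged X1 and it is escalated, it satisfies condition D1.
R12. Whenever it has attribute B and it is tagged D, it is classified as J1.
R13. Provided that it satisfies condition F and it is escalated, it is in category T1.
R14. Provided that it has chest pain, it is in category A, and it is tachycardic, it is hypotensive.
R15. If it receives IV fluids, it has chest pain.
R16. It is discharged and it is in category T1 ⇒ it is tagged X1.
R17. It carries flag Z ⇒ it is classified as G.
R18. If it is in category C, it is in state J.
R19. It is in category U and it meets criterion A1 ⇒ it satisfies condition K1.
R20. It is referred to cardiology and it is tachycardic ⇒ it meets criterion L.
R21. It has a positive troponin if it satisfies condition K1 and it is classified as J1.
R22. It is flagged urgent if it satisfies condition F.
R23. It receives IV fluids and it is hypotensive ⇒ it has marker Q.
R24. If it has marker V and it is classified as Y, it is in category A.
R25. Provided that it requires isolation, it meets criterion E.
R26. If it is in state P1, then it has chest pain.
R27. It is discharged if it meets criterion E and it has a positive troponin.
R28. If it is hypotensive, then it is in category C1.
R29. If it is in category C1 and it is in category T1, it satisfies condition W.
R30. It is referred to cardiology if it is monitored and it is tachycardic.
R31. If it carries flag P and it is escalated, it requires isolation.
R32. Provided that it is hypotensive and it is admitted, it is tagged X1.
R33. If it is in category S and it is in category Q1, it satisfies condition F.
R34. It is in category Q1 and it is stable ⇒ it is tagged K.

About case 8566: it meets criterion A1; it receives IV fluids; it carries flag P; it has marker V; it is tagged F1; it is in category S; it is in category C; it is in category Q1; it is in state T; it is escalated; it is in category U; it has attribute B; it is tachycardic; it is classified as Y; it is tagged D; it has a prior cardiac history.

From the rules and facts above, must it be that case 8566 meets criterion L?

Yes

By R12 (it has attribute B, it is tagged D): it is classified as J1.
By R15 (it receives IV fluids): it has chest pain.
By R18 (it is in category C): it is in state J.
By R19 (it is in category U, it meets criterion A1): it satisfies condition K1.
By R21 (it satisfies condition K1, it is classified as J1): it has a positive troponin.
By R24 (it has marker V, it is classified as Y): it is in category A.
By R31 (it carries flag P, it is escalated): it requires isolation.
By R33 (it is in category S, it is in category Q1): it satisfies condition F.
By R8 (it is in state J): it is short of breath.
By R13 (it satisfies condition F, it is escalated): it is in category T1.
By R14 (it has chest pain, it is in category A, it is tachycardic): it is hypotensive.
By R25 (it requires isolation): it meets criterion E.
By R27 (it meets criterion E, it has a positive troponin): it is discharged.
By R28 (it is hypotensive): it is in category C1.
By R1 (it is in category C1): it carries flag Z.
By R4 (it is short of breath): it is classified as N.
By R16 (it is discharged, it is in category T1): it is tagged X1.
By R17 (it carries flag Z): it is classified as G.
By R11 (it is tagged X1, it is escalated): it satisfies condition D1.
By R7 (it satisfies condition D1, it is in category C): it is in state H.
By R6 (it is in state H, it is classified as G, it is classified as N): it is monitored.
By R30 (it is monitored, it is tachycardic): it is referred to cardiology.
By R20 (it is referred to cardiology, it is tachycardic): it meets criterion L.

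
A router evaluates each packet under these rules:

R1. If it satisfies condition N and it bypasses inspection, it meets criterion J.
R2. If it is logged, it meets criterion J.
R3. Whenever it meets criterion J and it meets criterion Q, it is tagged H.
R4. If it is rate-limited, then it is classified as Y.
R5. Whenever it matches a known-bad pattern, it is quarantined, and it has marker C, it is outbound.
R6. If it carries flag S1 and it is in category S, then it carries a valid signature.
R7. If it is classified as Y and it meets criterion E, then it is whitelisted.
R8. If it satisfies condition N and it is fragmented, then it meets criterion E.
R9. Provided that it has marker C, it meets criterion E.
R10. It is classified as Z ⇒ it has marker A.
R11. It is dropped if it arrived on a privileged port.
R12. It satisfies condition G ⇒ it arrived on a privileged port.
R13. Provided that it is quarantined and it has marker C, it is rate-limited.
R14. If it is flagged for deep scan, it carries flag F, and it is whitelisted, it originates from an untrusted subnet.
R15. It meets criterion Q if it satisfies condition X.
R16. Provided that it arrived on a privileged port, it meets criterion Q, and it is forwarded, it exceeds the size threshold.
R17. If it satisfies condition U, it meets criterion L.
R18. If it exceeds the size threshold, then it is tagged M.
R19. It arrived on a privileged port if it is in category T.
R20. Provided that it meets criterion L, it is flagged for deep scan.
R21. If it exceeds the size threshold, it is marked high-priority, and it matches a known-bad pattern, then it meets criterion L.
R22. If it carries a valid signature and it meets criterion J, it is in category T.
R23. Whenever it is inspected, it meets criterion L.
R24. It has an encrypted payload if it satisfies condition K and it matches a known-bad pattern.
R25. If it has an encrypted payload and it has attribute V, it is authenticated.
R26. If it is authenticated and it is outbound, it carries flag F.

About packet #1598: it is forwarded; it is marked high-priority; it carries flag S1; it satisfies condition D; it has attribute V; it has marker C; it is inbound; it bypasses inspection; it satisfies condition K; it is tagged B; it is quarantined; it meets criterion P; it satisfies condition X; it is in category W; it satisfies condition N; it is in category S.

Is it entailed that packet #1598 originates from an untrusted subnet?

Forward chaining from the given facts derives: meets criterion J, carries a valid signature, meets criterion E, is rate-limited, meets criterion Q, is in category T, is tagged H, is classified as Y, is whitelisted, arrived on a privileged port, is dropped, exceeds the size threshold, is tagged M.
The only rule concluding "it originates from an untrusted subnet" is R14, which needs "it is flagged for deep scan"; that is never established.

No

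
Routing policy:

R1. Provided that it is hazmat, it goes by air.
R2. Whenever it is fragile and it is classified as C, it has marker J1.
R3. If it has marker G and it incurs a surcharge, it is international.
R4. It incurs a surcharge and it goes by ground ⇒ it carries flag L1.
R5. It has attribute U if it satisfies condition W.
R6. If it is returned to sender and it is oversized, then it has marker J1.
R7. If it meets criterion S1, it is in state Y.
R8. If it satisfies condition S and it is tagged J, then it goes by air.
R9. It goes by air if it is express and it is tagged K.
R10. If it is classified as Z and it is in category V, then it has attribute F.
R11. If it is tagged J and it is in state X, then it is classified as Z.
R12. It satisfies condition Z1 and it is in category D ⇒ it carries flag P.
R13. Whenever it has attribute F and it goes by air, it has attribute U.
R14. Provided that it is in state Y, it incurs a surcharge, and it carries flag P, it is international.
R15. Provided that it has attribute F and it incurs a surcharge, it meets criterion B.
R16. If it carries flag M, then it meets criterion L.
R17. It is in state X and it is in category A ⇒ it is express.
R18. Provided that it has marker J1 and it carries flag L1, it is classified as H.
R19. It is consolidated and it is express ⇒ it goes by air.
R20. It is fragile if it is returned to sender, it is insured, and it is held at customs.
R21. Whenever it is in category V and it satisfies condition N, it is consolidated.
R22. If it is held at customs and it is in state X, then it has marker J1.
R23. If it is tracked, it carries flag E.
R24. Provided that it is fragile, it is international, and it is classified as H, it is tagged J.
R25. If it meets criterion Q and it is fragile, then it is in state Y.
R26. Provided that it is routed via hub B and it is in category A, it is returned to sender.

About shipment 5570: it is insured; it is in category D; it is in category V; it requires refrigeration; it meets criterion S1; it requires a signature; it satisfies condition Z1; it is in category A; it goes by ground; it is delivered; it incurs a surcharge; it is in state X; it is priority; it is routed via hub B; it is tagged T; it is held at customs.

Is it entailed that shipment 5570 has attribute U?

No

Forward chaining from the given facts derives: carries flag L1, is in state Y, carries flag P, is international, is express, has marker J1, is returned to sender, is classified as H, is fragile, is tagged J, is classified as Z, has attribute F, meets criterion B.
Rules concluding "it has attribute U": R5 needs "it satisfies condition W"; R13 needs "it goes by air" — none of these are established.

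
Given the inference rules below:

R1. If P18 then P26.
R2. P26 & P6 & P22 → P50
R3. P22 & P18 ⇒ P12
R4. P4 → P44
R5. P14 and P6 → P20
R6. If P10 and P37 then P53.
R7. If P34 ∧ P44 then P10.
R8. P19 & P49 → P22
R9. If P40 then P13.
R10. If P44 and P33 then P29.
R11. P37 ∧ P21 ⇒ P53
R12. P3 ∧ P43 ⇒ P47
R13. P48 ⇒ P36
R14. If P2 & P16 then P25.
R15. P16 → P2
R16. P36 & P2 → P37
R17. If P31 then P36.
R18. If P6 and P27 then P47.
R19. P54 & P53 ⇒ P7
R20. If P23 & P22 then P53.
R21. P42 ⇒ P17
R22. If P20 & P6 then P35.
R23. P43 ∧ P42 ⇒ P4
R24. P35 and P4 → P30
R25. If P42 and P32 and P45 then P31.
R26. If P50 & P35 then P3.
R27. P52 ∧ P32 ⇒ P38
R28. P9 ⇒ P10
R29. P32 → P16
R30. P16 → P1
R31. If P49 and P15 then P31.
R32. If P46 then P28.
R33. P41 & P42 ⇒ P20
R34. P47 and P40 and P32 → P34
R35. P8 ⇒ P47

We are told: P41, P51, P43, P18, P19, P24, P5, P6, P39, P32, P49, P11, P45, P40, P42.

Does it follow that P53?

Yes

P26  (by R1: P18)
P22  (by R8: P19, P49)
P4  (by R23: P43, P42)
P31  (by R25: P42, P32, P45)
P16  (by R29: P32)
P20  (by R33: P41, P42)
P50  (by R2: P26, P6, P22)
P44  (by R4: P4)
P2  (by R15: P16)
P36  (by R17: P31)
P35  (by R22: P20, P6)
P3  (by R26: P50, P35)
P47  (by R12: P3, P43)
P37  (by R16: P36, P2)
P34  (by R34: P47, P40, P32)
P10  (by R7: P34, P44)
P53  (by R6: P10, P37)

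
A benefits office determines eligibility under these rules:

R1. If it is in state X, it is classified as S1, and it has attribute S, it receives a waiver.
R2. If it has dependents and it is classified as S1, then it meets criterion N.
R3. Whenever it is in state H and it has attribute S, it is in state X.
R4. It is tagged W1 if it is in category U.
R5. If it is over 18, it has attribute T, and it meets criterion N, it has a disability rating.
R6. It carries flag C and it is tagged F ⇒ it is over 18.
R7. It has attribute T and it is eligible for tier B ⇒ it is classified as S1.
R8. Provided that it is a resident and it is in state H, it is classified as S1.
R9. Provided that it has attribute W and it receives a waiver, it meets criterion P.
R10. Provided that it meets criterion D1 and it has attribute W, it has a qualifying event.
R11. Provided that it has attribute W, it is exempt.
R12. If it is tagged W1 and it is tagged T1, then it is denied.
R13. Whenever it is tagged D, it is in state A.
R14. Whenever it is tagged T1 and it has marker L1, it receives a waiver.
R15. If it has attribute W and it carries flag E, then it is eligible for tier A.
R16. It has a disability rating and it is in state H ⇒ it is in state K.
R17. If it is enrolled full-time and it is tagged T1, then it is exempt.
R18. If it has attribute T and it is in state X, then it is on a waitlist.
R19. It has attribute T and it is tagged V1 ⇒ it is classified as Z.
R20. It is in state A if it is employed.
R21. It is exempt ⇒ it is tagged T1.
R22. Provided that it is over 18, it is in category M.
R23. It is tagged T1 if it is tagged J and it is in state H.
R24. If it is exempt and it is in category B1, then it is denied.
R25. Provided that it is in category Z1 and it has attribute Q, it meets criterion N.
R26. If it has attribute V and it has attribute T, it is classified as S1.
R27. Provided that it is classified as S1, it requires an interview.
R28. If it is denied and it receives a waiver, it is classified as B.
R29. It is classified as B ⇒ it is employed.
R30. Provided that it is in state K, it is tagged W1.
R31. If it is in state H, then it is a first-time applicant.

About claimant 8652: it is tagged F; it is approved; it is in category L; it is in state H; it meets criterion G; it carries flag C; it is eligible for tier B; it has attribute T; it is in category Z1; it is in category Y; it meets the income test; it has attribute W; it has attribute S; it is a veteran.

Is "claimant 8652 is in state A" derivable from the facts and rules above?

Forward chaining from the given facts derives: is in state X, is over 18, is classified as S1, is exempt, is on a waitlist, is tagged T1, is in category M, requires an interview, is a first-time applicant, receives a waiver, meets criterion P.
Rules concluding "it is in state A": R13 needs "it is tagged D"; R20 needs "it is employed" — none of these are established.

No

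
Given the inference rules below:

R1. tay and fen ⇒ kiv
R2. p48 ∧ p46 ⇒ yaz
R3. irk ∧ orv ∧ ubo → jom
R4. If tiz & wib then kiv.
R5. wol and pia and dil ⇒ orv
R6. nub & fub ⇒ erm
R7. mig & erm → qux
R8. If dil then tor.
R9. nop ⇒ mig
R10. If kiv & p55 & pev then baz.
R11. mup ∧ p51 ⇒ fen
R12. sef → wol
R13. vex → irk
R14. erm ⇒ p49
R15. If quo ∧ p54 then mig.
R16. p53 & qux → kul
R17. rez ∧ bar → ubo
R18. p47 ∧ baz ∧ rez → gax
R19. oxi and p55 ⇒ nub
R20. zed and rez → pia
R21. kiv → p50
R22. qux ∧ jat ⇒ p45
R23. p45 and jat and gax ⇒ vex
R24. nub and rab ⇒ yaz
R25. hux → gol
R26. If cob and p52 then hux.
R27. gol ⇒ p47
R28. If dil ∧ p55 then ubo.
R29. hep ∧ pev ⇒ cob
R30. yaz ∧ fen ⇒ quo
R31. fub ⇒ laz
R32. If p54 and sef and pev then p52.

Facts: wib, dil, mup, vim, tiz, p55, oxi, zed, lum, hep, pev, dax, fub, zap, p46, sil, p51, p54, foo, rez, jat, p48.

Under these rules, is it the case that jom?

No

Forward chaining from the given facts derives: yaz, kiv, tor, baz, fen, nub, pia, p50, ubo, cob, quo, laz, erm, p49, mig, qux, p45.
The only rule concluding jom is R3, which needs irk; that is never established.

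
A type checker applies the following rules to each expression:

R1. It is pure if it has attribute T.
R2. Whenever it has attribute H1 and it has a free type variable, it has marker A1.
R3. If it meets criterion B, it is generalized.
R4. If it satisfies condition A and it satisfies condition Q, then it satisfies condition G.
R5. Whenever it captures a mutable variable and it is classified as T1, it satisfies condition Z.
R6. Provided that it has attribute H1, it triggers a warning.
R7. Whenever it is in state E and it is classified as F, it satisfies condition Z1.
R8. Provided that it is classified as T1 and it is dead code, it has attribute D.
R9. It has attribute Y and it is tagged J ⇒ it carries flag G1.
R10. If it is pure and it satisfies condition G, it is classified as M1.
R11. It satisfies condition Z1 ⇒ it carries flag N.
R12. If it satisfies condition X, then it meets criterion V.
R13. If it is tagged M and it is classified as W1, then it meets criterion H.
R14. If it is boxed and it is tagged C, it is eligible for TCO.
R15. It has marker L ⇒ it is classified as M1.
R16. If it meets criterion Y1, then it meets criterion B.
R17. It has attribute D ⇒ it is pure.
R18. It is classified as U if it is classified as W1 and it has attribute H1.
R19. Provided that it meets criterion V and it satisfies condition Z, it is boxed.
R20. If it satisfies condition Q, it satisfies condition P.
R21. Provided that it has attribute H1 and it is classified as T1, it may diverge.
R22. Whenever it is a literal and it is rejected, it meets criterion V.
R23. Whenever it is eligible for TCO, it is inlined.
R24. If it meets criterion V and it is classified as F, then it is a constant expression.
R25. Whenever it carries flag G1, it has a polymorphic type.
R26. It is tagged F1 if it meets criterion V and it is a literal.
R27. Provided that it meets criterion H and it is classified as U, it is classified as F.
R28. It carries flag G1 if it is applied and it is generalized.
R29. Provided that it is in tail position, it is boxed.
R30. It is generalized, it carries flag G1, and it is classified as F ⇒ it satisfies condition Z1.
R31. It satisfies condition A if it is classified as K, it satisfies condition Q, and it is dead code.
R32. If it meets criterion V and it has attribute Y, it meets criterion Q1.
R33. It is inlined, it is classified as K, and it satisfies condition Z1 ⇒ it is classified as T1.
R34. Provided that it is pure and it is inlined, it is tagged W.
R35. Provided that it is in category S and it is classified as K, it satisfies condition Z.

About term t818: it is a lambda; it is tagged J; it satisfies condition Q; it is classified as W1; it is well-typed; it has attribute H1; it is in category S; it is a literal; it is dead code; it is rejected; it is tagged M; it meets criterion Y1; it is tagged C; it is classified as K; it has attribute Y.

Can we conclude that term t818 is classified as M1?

By R9 (it has attribute Y, it is tagged J): it carries flag G1.
By R13 (it is tagged M, it is classified as W1): it meets criterion H.
By R16 (it meets criterion Y1): it meets criterion B.
By R18 (it is classified as W1, it has attribute H1): it is classified as U.
By R22 (it is a literal, it is rejected): it meets criterion V.
By R27 (it meets criterion H, it is classified as U): it is classified as F.
By R31 (it is classified as K, it satisfies condition Q, it is dead code): it satisfies condition A.
By R35 (it is in category S, it is classified as K): it satisfies condition Z.
By R3 (it meets criterion B): it is generalized.
By R4 (it satisfies condition A, it satisfies condition Q): it satisfies condition G.
By R19 (it meets criterion V, it satisfies condition Z): it is boxed.
By R30 (it is generalized, it carries flag G1, it is classified as F): it satisfies condition Z1.
By R14 (it is boxed, it is tagged C): it is eligible for TCO.
By R23 (it is eligible for TCO): it is inlined.
By R33 (it is inlined, it is classified as K, it satisfies condition Z1): it is classified as T1.
By R8 (it is classified as T1, it is dead code): it has attribute D.
By R17 (it has attribute D): it is pure.
By R10 (it is pure, it satisfies condition G): it is classified as M1.

Yes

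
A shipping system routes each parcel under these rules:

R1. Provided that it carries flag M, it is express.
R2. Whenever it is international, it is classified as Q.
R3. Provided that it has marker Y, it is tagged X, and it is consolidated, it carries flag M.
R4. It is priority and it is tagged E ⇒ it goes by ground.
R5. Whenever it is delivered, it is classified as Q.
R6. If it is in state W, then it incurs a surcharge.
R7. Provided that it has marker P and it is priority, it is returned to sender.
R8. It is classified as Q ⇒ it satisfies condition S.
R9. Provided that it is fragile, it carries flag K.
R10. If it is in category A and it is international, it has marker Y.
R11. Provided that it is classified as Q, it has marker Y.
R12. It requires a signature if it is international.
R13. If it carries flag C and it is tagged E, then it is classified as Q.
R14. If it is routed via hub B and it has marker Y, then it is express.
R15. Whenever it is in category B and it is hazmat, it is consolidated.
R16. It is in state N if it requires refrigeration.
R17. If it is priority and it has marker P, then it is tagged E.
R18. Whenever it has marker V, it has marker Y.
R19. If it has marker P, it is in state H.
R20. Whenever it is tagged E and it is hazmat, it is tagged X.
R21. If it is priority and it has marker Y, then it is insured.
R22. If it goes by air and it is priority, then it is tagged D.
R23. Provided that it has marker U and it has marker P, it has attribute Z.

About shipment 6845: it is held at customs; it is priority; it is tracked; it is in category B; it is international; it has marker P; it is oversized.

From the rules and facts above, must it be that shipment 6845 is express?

No

Forward chaining from the given facts derives: is classified as Q, is returned to sender, satisfies condition S, has marker Y, requires a signature, is tagged E, is in state H, is insured, goes by ground.
Rules concluding "it is express": R1 needs "it carries flag M"; R14 needs "it is routed via hub B" — none of these are established.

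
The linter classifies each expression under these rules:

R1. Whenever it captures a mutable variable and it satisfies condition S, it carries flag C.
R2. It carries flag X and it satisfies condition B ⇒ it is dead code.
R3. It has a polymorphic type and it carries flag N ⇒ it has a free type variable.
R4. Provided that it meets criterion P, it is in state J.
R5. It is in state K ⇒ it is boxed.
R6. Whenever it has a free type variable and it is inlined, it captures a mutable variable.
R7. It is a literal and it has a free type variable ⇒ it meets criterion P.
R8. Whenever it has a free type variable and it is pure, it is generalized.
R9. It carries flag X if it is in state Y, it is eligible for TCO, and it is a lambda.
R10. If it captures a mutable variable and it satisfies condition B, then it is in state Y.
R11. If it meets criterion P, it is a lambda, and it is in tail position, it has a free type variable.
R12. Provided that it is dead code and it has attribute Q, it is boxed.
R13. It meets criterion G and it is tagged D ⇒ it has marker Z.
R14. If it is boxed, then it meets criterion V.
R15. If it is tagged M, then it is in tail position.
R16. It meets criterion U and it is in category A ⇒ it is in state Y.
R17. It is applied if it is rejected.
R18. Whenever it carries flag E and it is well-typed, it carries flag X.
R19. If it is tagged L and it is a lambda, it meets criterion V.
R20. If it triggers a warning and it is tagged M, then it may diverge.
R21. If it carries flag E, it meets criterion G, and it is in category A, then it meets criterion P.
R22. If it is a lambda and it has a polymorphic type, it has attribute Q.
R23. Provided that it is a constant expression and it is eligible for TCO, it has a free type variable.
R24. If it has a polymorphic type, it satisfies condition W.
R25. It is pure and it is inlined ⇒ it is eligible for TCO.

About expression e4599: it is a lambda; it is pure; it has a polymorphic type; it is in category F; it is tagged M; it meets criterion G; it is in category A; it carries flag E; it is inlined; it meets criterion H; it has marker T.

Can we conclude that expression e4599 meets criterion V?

No

Forward chaining from the given facts derives: is in tail position, meets criterion P, has attribute Q, satisfies condition W, is eligible for TCO, is in state J, has a free type variable, captures a mutable variable, is generalized.
Rules concluding "it meets criterion V": R14 needs "it is boxed"; R19 needs "it is tagged L" — none of these are established.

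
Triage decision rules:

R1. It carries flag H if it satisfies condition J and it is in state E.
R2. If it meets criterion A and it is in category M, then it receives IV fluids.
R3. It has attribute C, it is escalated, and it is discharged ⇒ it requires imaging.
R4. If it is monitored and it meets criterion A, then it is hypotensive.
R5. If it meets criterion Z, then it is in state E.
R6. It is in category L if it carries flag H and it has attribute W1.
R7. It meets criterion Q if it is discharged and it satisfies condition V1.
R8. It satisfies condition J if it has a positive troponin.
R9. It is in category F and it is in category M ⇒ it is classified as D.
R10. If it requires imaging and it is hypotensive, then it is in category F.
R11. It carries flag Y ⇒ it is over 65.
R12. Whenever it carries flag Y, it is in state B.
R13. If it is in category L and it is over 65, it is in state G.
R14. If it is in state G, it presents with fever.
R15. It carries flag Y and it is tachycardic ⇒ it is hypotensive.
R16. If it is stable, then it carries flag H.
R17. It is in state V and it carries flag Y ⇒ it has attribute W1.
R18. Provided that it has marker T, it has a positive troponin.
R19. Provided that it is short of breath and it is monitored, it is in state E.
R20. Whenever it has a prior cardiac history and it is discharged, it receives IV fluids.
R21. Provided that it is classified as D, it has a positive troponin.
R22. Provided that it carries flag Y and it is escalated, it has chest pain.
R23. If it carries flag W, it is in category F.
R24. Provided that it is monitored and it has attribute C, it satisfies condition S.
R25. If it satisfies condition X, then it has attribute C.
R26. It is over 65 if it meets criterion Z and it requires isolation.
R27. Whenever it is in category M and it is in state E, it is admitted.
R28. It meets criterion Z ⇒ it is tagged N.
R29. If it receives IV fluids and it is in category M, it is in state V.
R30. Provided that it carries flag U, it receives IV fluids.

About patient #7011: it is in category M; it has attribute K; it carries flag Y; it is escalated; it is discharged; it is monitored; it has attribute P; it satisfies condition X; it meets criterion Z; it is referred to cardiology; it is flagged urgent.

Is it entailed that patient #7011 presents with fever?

No

Forward chaining from the given facts derives: is in state E, is over 65, is in state B, has chest pain, has attribute C, is admitted, is tagged N, requires imaging, satisfies condition S.
The only rule concluding "it presents with fever" is R14, which needs "it is in state G"; that is never established.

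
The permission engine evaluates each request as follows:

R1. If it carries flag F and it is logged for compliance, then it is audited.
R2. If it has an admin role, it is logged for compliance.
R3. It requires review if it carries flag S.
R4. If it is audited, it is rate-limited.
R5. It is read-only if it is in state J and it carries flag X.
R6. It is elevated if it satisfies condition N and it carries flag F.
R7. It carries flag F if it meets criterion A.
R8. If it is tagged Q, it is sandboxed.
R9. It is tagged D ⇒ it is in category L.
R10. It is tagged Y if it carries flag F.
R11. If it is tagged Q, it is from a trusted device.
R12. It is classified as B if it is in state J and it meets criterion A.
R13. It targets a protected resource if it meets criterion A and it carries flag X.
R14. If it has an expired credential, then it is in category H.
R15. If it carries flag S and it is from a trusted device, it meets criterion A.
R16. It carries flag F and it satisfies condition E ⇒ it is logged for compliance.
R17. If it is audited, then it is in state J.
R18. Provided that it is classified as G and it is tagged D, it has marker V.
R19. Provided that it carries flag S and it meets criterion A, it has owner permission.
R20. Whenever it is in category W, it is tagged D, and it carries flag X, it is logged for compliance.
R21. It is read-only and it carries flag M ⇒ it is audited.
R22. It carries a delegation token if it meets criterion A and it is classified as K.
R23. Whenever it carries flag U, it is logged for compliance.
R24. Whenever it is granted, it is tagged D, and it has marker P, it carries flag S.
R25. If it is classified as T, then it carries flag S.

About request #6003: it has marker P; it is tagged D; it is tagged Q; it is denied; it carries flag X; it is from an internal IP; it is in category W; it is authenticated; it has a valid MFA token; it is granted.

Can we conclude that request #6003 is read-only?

By R11 (it is tagged Q): it is from a trusted device.
By R20 (it is in category W, it is tagged D, it carries flag X): it is logged for compliance.
By R24 (it is granted, it is tagged D, it has marker P): it carries flag S.
By R15 (it carries flag S, it is from a trusted device): it meets criterion A.
By R7 (it meets criterion A): it carries flag F.
By R1 (it carries flag F, it is logged for compliance): it is audited.
By R17 (it is audited): it is in state J.
By R5 (it is in state J, it carries flag X): it is read-only.

Yes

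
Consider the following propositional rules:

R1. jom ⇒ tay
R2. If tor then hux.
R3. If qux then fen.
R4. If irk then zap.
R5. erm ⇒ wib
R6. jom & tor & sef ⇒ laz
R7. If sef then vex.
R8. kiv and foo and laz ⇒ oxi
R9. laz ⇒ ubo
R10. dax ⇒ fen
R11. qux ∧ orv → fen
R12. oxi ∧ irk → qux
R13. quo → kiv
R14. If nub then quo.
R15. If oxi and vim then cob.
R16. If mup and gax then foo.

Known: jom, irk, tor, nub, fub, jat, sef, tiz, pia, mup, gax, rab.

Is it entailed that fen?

laz  (by R6: jom, tor, sef)
quo  (by R14: nub)
foo  (by R16: mup, gax)
kiv  (by R13: quo)
oxi  (by R8: kiv, foo, laz)
qux  (by R12: oxi, irk)
fen  (by R3: qux)

Yes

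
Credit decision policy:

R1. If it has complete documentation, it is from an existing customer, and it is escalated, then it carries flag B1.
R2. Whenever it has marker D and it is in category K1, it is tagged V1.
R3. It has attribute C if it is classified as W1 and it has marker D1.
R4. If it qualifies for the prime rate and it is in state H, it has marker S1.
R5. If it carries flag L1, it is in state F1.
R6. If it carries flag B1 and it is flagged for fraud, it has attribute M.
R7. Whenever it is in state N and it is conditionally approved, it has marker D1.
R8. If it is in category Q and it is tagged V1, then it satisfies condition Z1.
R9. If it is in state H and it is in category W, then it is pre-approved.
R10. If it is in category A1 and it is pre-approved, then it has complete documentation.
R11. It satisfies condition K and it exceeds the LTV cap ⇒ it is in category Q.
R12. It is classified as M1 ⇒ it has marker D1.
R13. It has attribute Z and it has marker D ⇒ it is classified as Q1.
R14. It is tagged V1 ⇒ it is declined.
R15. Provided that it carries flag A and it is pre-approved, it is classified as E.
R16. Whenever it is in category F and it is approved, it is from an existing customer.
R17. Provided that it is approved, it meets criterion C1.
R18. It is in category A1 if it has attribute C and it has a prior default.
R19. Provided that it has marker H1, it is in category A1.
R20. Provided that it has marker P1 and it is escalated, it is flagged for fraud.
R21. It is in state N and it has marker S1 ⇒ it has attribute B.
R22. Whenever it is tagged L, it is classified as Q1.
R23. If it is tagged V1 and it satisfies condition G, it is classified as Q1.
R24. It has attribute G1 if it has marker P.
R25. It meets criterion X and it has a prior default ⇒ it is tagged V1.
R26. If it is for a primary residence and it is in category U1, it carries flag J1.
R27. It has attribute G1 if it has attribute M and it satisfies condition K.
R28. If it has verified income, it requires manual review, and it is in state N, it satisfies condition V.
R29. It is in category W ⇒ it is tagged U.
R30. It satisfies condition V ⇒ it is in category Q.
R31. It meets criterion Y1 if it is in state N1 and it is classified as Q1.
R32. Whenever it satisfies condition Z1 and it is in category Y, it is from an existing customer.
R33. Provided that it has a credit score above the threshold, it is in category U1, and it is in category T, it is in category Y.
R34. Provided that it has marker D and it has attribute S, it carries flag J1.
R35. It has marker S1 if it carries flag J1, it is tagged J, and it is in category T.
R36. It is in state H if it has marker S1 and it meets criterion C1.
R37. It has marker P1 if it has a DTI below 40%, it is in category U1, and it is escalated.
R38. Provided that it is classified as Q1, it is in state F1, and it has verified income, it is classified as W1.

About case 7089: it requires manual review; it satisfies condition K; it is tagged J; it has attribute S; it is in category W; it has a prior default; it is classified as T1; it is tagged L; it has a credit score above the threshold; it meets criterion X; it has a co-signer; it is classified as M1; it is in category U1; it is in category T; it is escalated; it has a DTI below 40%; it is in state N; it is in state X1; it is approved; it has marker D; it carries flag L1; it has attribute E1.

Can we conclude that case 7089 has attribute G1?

No

Forward chaining from the given facts derives: is in state F1, has marker D1, meets criterion C1, is classified as Q1, is tagged V1, is tagged U, is in category Y, carries flag J1, has marker S1, is in state H, has marker P1, is pre-approved, is declined, is flagged for fraud, has attribute B.
Rules concluding "it has attribute G1": R24 needs "it has marker P"; R27 needs "it has attribute M" — none of these are established.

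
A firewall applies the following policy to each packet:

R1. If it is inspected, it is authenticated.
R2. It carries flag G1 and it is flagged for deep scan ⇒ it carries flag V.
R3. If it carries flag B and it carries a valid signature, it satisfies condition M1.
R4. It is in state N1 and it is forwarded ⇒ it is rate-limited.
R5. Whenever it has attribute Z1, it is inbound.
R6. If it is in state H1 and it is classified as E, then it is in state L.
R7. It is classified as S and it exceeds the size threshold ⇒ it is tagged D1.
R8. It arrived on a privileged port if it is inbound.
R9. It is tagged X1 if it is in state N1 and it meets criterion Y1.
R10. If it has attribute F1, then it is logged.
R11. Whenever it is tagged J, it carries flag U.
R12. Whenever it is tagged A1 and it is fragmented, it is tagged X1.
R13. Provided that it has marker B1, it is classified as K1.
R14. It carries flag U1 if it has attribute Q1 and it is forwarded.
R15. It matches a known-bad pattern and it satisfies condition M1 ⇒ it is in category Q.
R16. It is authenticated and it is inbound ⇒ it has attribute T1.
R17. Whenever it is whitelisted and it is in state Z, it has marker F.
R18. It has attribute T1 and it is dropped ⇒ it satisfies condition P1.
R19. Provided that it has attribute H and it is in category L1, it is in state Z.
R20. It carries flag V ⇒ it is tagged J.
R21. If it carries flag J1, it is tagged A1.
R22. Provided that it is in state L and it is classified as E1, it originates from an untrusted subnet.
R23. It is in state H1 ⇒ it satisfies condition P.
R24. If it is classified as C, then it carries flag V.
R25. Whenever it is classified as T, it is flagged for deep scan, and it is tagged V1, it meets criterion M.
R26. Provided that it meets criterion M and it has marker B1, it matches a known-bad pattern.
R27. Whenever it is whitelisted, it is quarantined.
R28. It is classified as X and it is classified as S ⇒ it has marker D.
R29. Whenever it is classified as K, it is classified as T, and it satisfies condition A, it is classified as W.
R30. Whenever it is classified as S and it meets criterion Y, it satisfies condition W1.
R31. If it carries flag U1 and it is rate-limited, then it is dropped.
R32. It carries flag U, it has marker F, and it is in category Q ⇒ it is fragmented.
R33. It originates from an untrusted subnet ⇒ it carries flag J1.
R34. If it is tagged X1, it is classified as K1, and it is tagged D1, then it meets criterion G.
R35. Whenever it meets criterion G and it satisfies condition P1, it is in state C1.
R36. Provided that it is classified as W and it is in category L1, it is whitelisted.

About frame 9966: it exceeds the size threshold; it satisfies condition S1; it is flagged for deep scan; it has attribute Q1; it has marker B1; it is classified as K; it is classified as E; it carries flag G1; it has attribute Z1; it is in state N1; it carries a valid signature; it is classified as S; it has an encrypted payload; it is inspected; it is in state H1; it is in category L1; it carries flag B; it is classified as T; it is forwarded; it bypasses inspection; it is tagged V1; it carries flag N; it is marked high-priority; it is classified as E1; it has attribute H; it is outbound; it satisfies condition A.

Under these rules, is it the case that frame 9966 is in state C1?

Yes

By R1 (it is inspected): it is authenticated.
By R2 (it carries flag G1, it is flagged for deep scan): it carries flag V.
By R3 (it carries flag B, it carries a valid signature): it satisfies condition M1.
By R4 (it is in state N1, it is forwarded): it is rate-limited.
By R5 (it has attribute Z1): it is inbound.
By R6 (it is in state H1, it is classified as E): it is in state L.
By R7 (it is classified as S, it exceeds the size threshold): it is tagged D1.
By R13 (it has marker B1): it is classified as K1.
By R14 (it has attribute Q1, it is forwarded): it carries flag U1.
By R16 (it is authenticated, it is inbound): it has attribute T1.
By R19 (it has attribute H, it is in category L1): it is in state Z.
By R20 (it carries flag V): it is tagged J.
By R22 (it is in state L, it is classified as E1): it originates from an untrusted subnet.
By R25 (it is classified as T, it is flagged for deep scan, it is tagged V1): it meets criterion M.
By R26 (it meets criterion M, it has marker B1): it matches a known-bad pattern.
By R29 (it is classified as K, it is classified as T, it satisfies condition A): it is classified as W.
By R31 (it carries flag U1, it is rate-limited): it is dropped.
By R33 (it originates from an untrusted subnet): it carries flag J1.
By R36 (it is classified as W, it is in category L1): it is whitelisted.
By R11 (it is tagged J): it carries flag U.
By R15 (it matches a known-bad pattern, it satisfies condition M1): it is in category Q.
By R17 (it is whitelisted, it is in state Z): it has marker F.
By R18 (it has attribute T1, it is dropped): it satisfies condition P1.
By R21 (it carries flag J1): it is tagged A1.
By R32 (it carries flag U, it has marker F, it is in category Q): it is fragmented.
By R12 (it is tagged A1, it is fragmented): it is tagged X1.
By R34 (it is tagged X1, it is classified as K1, it is tagged D1): it meets criterion G.
By R35 (it meets criterion G, it satisfies condition P1): it is in state C1.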